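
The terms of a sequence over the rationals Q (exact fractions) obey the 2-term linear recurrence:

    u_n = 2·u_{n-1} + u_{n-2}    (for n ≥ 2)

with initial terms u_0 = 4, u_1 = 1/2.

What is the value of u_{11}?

u_2 = 2·1/2 + 1·4 = 5
u_3 = 2·5 + 1·1/2 = 21/2
u_4 = 2·21/2 + 1·5 = 26
u_5 = 2·26 + 1·21/2 = 125/2
u_6 = 2·125/2 + 1·26 = 151
u_7 = 2·151 + 1·125/2 = 729/2
u_8 = 2·729/2 + 1·151 = 880
u_9 = 2·880 + 1·729/2 = 4249/2
u_10 = 2·4249/2 + 1·880 = 5129
u_11 = 2·5129 + 1·4249/2 = 24765/2

24765/2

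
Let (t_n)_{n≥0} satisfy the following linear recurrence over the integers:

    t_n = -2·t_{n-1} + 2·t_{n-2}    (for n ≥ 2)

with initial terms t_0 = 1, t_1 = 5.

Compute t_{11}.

t_2 = -2·5 + 2·1 = -8
t_3 = -2·-8 + 2·5 = 26
t_4 = -2·26 + 2·-8 = -68
t_5 = -2·-68 + 2·26 = 188
t_6 = -2·188 + 2·-68 = -512
t_7 = -2·-512 + 2·188 = 1400
t_8 = -2·1400 + 2·-512 = -3824
t_9 = -2·-3824 + 2·1400 = 10448
t_10 = -2·10448 + 2·-3824 = -28544
t_11 = -2·-28544 + 2·10448 = 77984

77984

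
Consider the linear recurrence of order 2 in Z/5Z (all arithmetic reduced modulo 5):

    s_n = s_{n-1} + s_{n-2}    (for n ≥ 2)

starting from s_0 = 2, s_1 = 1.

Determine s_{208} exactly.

s_2 = 1·1 + 1·2 = 3
s_3 = 1·3 + 1·1 = 4
s_4 = 1·4 + 1·3 = 2
s_5 = 1·2 + 1·4 = 1
(s_4, s_5) = (2, 1) = (s_0, s_1), so the sequence has period 4.
208 ≡ 0 (mod 4), hence s_208 = s_0 = 2.

2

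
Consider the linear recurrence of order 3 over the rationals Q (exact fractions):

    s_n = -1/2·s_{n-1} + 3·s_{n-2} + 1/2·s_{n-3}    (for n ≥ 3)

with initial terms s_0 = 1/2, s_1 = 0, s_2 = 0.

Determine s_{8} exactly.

-373/128

s_3 = -1/2·0 + 3·0 + 1/2·1/2 = 1/4
s_4 = -1/2·1/4 + 3·0 + 1/2·0 = -1/8
s_5 = -1/2·-1/8 + 3·1/4 + 1/2·0 = 13/16
s_6 = -1/2·13/16 + 3·-1/8 + 1/2·1/4 = -21/32
s_7 = -1/2·-21/32 + 3·13/16 + 1/2·-1/8 = 173/64
s_8 = -1/2·173/64 + 3·-21/32 + 1/2·13/16 = -373/128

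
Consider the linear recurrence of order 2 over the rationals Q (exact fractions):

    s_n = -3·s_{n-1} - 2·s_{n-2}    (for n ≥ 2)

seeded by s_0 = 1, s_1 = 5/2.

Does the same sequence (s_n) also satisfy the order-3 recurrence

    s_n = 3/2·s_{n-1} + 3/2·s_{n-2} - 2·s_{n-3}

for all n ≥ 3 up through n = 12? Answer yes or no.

Terms s_0..s_12: 1, 5/2, -19/2, 47/2, -103/2, 215/2, -439/2, 887/2, -1783/2, 3575/2, -7159/2, 14327/2, -28663/2
n=3: candidate gives -25/2, actual s_3 = 47/2 ✗

no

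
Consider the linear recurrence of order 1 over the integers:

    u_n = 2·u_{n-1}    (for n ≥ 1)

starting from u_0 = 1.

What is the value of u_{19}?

u_1 = 2·1 = 2
u_2 = 2·2 = 4
u_3 = 2·4 = 8
u_4 = 2·8 = 16
u_5 = 2·16 = 32
u_6 = 2·32 = 64
u_7 = 2·64 = 128
u_8 = 2·128 = 256
u_9 = 2·256 = 512
u_10 = 2·512 = 1024
u_11 = 2·1024 = 2048
u_12 = 2·2048 = 4096
u_13 = 2·4096 = 8192
u_14 = 2·8192 = 16384
u_15 = 2·16384 = 32768
u_16 = 2·32768 = 65536
u_17 = 2·65536 = 131072
u_18 = 2·131072 = 262144
u_19 = 2·262144 = 524288

524288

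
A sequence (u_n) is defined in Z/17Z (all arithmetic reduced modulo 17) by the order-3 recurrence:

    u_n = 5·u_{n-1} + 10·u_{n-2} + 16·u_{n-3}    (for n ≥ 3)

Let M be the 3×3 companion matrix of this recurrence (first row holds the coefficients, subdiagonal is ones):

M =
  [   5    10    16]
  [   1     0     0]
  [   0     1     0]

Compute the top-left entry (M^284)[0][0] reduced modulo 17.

11

(M^284)[0][0] is the top entry after applying M 284 times to the unit state (1, 0, 0). Equivalently it is h_{286} for the auxiliary sequence (h_n) obeying the same recurrence with h_2 = 1 and h_i = 0 for 0 ≤ i < 2:
h_3 = 5·1 + 10·0 + 16·0 = 5
h_4 = 5·5 + 10·1 + 16·0 = 1
h_5 = 5·1 + 10·5 + 16·1 = 3
h_6 = 5·3 + 10·1 + 16·5 = 3
h_7 = 5·3 + 10·3 + 16·1 = 10
h_8 = 5·10 + 10·3 + 16·3 = 9
Continuing the recurrence:
  h_9 = 6;  h_10 = 8;  h_11 = 6;  h_12 = 2;  h_13 = 11;  h_14 = 1
  h_15 = 11;  h_16 = 3;  h_17 = 5;  h_18 = 10;  h_19 = 12;  h_20 = 2
  h_21 = 1;  h_22 = 13;  h_23 = 5;  h_24 = 1;  h_25 = 8;  h_26 = 11
  h_27 = 15;  h_28 = 7;  h_29 = 4;  h_30 = 7;  h_31 = 0;  h_32 = 15
  h_33 = 0;  h_34 = 14;  h_35 = 4;  h_36 = 7;  h_37 = 10;  h_38 = 14
  h_39 = 10;  h_40 = 10;  h_41 = 0;  h_42 = 5;  h_43 = 15;  h_44 = 6
  h_45 = 5;  h_46 = 2;  h_47 = 3;  h_48 = 13;  h_49 = 8;  h_50 = 14
  h_51 = 1;  h_52 = 1;  h_53 = 1;  h_54 = 14;  h_55 = 11;  h_56 = 7
  h_57 = 12;  h_58 = 0;  h_59 = 11;  h_60 = 9;  h_61 = 2;  h_62 = 4
  h_63 = 14;  h_64 = 6;  h_65 = 13;  h_66 = 9;  h_67 = 16;  h_68 = 4
  h_69 = 1;  h_70 = 12;  h_71 = 15;  h_72 = 7;  h_73 = 3;  h_74 = 2
  h_75 = 16;  h_76 = 12;  h_77 = 14;  h_78 = 4;  h_79 = 12;  h_80 = 1
  h_81 = 2;  h_82 = 8;  h_83 = 8;  h_84 = 16;  h_85 = 16;  h_86 = 11
  h_87 = 12;  h_88 = 1;  h_89 = 12;  h_90 = 7;  h_91 = 1;  h_92 = 12
  h_93 = 12;  h_94 = 9;  h_95 = 0;  h_96 = 10;  h_97 = 7;  h_98 = 16
  h_99 = 4;  h_100 = 3;  h_101 = 5;  h_102 = 0;  h_103 = 13;  h_104 = 9
  h_105 = 5;  h_106 = 0;  h_107 = 7;  h_108 = 13;  h_109 = 16;  h_110 = 16
  h_111 = 6;  h_112 = 4;  h_113 = 13;  h_114 = 14;  h_115 = 9;  h_116 = 2
  h_117 = 1;  h_118 = 16;  h_119 = 3;  h_120 = 4;  h_121 = 0;  h_122 = 3
  h_123 = 11;  h_124 = 0;  h_125 = 5;  h_126 = 14;  h_127 = 1;  h_128 = 4
  h_129 = 16;  h_130 = 0;  h_131 = 3;  h_132 = 16;  h_133 = 8;  h_134 = 10
  h_135 = 12;  h_136 = 16;  h_137 = 3;  h_138 = 10;  h_139 = 13;  h_140 = 9
  h_141 = 12;  h_142 = 1;  h_143 = 14;  h_144 = 0;  h_145 = 3;  h_146 = 1
  h_147 = 1;  h_148 = 12;  h_149 = 1;  h_150 = 5;  h_151 = 6;  h_152 = 11
  h_153 = 8;  h_154 = 8;  h_155 = 7;  h_156 = 5;  h_157 = 2;  h_158 = 2
  h_159 = 8;  h_160 = 7;  h_161 = 11;  h_162 = 15;  h_163 = 8;  h_164 = 9
  h_165 = 8;  h_166 = 3;  h_167 = 1;  h_168 = 10;  h_169 = 6;  h_170 = 10
  h_171 = 15;  h_172 = 16;  h_173 = 16;  h_174 = 4;  h_175 = 11;  h_176 = 11
  h_177 = 8;  h_178 = 3;  h_179 = 16;  h_180 = 0;  h_181 = 4;  h_182 = 4
  h_183 = 9;  h_184 = 13;  h_185 = 15;  h_186 = 9;  h_187 = 12;  h_188 = 16
  h_189 = 4;  h_190 = 15;  h_191 = 14;  h_192 = 12;  h_193 = 15;  h_194 = 11
  h_195 = 6;  h_196 = 6;  h_197 = 11;  h_198 = 7;  h_199 = 3;  h_200 = 6
  h_201 = 2;  h_202 = 16;  h_203 = 9;  h_204 = 16;  h_205 = 1;  h_206 = 3
  h_207 = 9;  h_208 = 6;  h_209 = 15;  h_210 = 7;  h_211 = 9;  h_212 = 15
  h_213 = 5;  h_214 = 13;  h_215 = 15;  h_216 = 13;  h_217 = 15;  h_218 = 3
  h_219 = 16;  h_220 = 10;  h_221 = 3;  h_222 = 14;  h_223 = 5;  h_224 = 9
  h_225 = 13;  h_226 = 14;  h_227 = 4;  h_228 = 11;  h_229 = 13;  h_230 = 1
  h_231 = 5;  h_232 = 5;  h_233 = 6;  h_234 = 7;  h_235 = 5;  h_236 = 4
  h_237 = 12;  h_238 = 10;  h_239 = 13;  h_240 = 0;  h_241 = 1;  h_242 = 9
  h_243 = 4;  h_244 = 7;  h_245 = 15;  h_246 = 5;  h_247 = 15;  h_248 = 8
  h_249 = 15;  h_250 = 4;  h_251 = 9;  h_252 = 2;  h_253 = 11;  h_254 = 15
  h_255 = 13;  h_256 = 0;  h_257 = 13;  h_258 = 1;  h_259 = 16;  h_260 = 9
  h_261 = 0;  h_262 = 6;  h_263 = 4;  h_264 = 12;  h_265 = 9;  h_266 = 8
  h_267 = 16;  h_268 = 15;  h_269 = 6;  h_270 = 11;  h_271 = 15;  h_272 = 9
  h_273 = 14;  h_274 = 9;  h_275 = 6;  h_276 = 4;  h_277 = 3;  h_278 = 15
  h_279 = 16;  h_280 = 6;  h_281 = 5;  h_282 = 1;  h_283 = 15;  h_284 = 12
h_285 = 5·12 + 10·15 + 16·1 = 5
h_286 = 5·5 + 10·12 + 16·15 = 11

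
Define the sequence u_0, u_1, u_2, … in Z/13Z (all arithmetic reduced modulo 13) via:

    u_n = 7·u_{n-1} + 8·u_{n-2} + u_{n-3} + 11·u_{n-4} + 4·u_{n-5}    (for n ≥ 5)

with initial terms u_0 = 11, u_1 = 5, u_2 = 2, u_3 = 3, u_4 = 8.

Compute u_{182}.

u_5 = 7·8 + 8·3 + 1·2 + 11·5 + 4·11 = 12
u_6 = 7·12 + 8·8 + 1·3 + 11·2 + 4·5 = 11
u_7 = 7·11 + 8·12 + 1·8 + 11·3 + 4·2 = 1
u_8 = 7·1 + 8·11 + 1·12 + 11·8 + 4·3 = 12
u_9 = 7·12 + 8·1 + 1·11 + 11·12 + 4·8 = 7
u_10 = 7·7 + 8·12 + 1·1 + 11·11 + 4·12 = 3
Continuing the recurrence:
  u_11 = 1;  u_12 = 5;  u_13 = 2;  u_14 = 12;  u_15 = 11;  u_16 = 0
  u_17 = 12;  u_18 = 1;  u_19 = 12;  u_20 = 5;  u_21 = 4;  u_22 = 9
  u_23 = 2;  u_24 = 11;  u_25 = 10;  u_26 = 2;  u_27 = 7;  u_28 = 9
  u_29 = 2;  u_30 = 12;  u_31 = 12;  u_32 = 10;  u_33 = 2;  u_34 = 12
  u_35 = 4;  u_36 = 11;  u_37 = 1;  u_38 = 5;  u_39 = 3;  u_40 = 4
  u_41 = 8;  u_42 = 7;  u_43 = 1;  u_44 = 10;  u_45 = 7;  u_46 = 5
  u_47 = 10;  u_48 = 10;  u_49 = 12;  u_50 = 10;  u_51 = 7;  u_52 = 5
  u_53 = 0;  u_54 = 10;  u_55 = 10;  u_56 = 12;  u_57 = 12;  u_58 = 1
  u_59 = 5;  u_60 = 6;  u_61 = 3;  u_62 = 3;  u_63 = 6;  u_64 = 12
  u_65 = 10;  u_66 = 9;  u_67 = 12;  u_68 = 10;  u_69 = 8;  u_70 = 1
  u_71 = 2;  u_72 = 6;  u_73 = 5;  u_74 = 11;  u_75 = 6;  u_76 = 1
  u_77 = 2;  u_78 = 0;  u_79 = 10;  u_80 = 3;  u_81 = 10;  u_82 = 8
  u_83 = 2;  u_84 = 5;  u_85 = 12;  u_86 = 7;  u_87 = 9;  u_88 = 12
  u_89 = 3;  u_90 = 4;  u_91 = 9;  u_92 = 6;  u_93 = 4;  u_94 = 11
  u_95 = 9;  u_96 = 10;  u_97 = 0;  u_98 = 5;  u_99 = 6;  u_100 = 7
  u_101 = 12;  u_102 = 6;  u_103 = 10;  u_104 = 10;  u_105 = 4;  u_106 = 11
  u_107 = 6;  u_108 = 11;  u_109 = 12;  u_110 = 3;  u_111 = 4;  u_112 = 1
  u_113 = 10;  u_114 = 7;  u_115 = 4;  u_116 = 4;  u_117 = 12;  u_118 = 3
  u_119 = 11;  u_120 = 4;  u_121 = 7;  u_122 = 4;  u_123 = 0;  u_124 = 10
  u_125 = 11;  u_126 = 8;  u_127 = 1;  u_128 = 10;  u_129 = 0;  u_130 = 5
  u_131 = 10;  u_132 = 3;  u_133 = 3;  u_134 = 6;  u_135 = 4;  u_136 = 9
  u_137 = 3;  u_138 = 6;  u_139 = 0;  u_140 = 10;  u_141 = 2;  u_142 = 3
  u_143 = 6;  u_144 = 9;  u_145 = 7;  u_146 = 12;  u_147 = 6;  u_148 = 8
  u_149 = 8;  u_150 = 0;  u_151 = 4;  u_152 = 5;  u_153 = 5;  u_154 = 7
  u_155 = 8;  u_156 = 6;  u_157 = 6;  u_158 = 0;  u_159 = 1;  u_160 = 7
  u_161 = 4;  u_162 = 5;  u_163 = 7;  u_164 = 5;  u_165 = 12;  u_166 = 7
  u_167 = 0;  u_168 = 8;  u_169 = 7;  u_170 = 4;  u_171 = 3;  u_172 = 5
  u_173 = 3;  u_174 = 6;  u_175 = 3;  u_176 = 9;  u_177 = 3;  u_178 = 5
  u_179 = 8;  u_180 = 2
u_181 = 7·2 + 8·8 + 1·5 + 11·3 + 4·9 = 9
u_182 = 7·9 + 8·2 + 1·8 + 11·5 + 4·3 = 11

11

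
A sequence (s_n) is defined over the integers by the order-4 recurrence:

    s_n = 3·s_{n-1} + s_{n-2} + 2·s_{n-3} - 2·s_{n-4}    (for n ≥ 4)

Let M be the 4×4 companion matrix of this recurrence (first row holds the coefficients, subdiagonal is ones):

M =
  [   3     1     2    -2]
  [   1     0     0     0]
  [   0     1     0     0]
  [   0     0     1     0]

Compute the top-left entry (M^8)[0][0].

(M^8)[0][0] is the top entry after applying M 8 times to the unit state (1, 0, 0, 0). Equivalently it is h_{11} for the auxiliary sequence (h_n) obeying the same recurrence with h_3 = 1 and h_i = 0 for 0 ≤ i < 3:
h_4 = 3·1 + 1·0 + 2·0 + -2·0 = 3
h_5 = 3·3 + 1·1 + 2·0 + -2·0 = 10
h_6 = 3·10 + 1·3 + 2·1 + -2·0 = 35
h_7 = 3·35 + 1·10 + 2·3 + -2·1 = 119
h_8 = 3·119 + 1·35 + 2·10 + -2·3 = 406
h_9 = 3·406 + 1·119 + 2·35 + -2·10 = 1387
h_10 = 3·1387 + 1·406 + 2·119 + -2·35 = 4735
h_11 = 3·4735 + 1·1387 + 2·406 + -2·119 = 16166

16166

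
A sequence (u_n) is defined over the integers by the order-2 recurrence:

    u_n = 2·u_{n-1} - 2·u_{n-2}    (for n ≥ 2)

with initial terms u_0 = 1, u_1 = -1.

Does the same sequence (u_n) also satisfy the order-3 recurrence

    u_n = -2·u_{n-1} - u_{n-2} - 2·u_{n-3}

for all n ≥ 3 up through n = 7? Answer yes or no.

no

Terms u_0..u_7: 1, -1, -4, -6, -4, 4, 16, 24
n=3: candidate gives 7, actual u_3 = -6 ✗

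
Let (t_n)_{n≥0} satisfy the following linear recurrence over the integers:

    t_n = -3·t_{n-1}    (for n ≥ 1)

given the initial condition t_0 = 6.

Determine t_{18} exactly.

t_1 = -3·6 = -18
t_2 = -3·-18 = 54
t_3 = -3·54 = -162
t_4 = -3·-162 = 486
t_5 = -3·486 = -1458
t_6 = -3·-1458 = 4374
t_7 = -3·4374 = -13122
t_8 = -3·-13122 = 39366
t_9 = -3·39366 = -118098
t_10 = -3·-118098 = 354294
t_11 = -3·354294 = -1062882
t_12 = -3·-1062882 = 3188646
t_13 = -3·3188646 = -9565938
t_14 = -3·-9565938 = 28697814
t_15 = -3·28697814 = -86093442
t_16 = -3·-86093442 = 258280326
t_17 = -3·258280326 = -774840978
t_18 = -3·-774840978 = 2324522934

2324522934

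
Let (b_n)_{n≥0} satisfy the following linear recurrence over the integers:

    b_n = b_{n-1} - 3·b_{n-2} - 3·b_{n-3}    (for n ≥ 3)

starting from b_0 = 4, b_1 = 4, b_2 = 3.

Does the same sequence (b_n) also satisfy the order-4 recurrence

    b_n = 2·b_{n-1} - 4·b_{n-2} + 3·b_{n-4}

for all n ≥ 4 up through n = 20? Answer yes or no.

Terms b_0..b_20: 4, 4, 3, -21, -42, 12, 201, 291, -348, -1824, -1653, 4863, 15294, 5664, -54807, -117681, 29748, 547212, 811011, -919869, -4994538
n=4: candidate gives -42, actual b_4 = -42 ✓
n=5: candidate gives 12, actual b_5 = 12 ✓
n=6: candidate gives 201, actual b_6 = 201 ✓
n=7: candidate gives 291, actual b_7 = 291 ✓
n=8: candidate gives -348, actual b_8 = -348 ✓
n=9: candidate gives -1824, actual b_9 = -1824 ✓
n=10: candidate gives -1653, actual b_10 = -1653 ✓
n=11: candidate gives 4863, actual b_11 = 4863 ✓
n=12: candidate gives 15294, actual b_12 = 15294 ✓
n=13: candidate gives 5664, actual b_13 = 5664 ✓
n=14: candidate gives -54807, actual b_14 = -54807 ✓
n=15: candidate gives -117681, actual b_15 = -117681 ✓
n=16: candidate gives 29748, actual b_16 = 29748 ✓
n=17: candidate gives 547212, actual b_17 = 547212 ✓
n=18: candidate gives 811011, actual b_18 = 811011 ✓
n=19: candidate gives -919869, actual b_19 = -919869 ✓
n=20: candidate gives -4994538, actual b_20 = -4994538 ✓

yes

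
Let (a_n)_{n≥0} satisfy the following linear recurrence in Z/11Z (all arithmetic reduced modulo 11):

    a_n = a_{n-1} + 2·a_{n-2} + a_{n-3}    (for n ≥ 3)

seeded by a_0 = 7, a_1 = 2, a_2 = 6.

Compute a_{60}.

7

a_3 = 1·6 + 2·2 + 1·7 = 6
a_4 = 1·6 + 2·6 + 1·2 = 9
a_5 = 1·9 + 2·6 + 1·6 = 5
a_6 = 1·5 + 2·9 + 1·6 = 7
a_7 = 1·7 + 2·5 + 1·9 = 4
a_8 = 1·4 + 2·7 + 1·5 = 1
a_9 = 1·1 + 2·4 + 1·7 = 5
a_10 = 1·5 + 2·1 + 1·4 = 0
a_11 = 1·0 + 2·5 + 1·1 = 0
a_12 = 1·0 + 2·0 + 1·5 = 5
a_13 = 1·5 + 2·0 + 1·0 = 5
a_14 = 1·5 + 2·5 + 1·0 = 4
a_15 = 1·4 + 2·5 + 1·5 = 8
a_16 = 1·8 + 2·4 + 1·5 = 10
a_17 = 1·10 + 2·8 + 1·4 = 8
a_18 = 1·8 + 2·10 + 1·8 = 3
a_19 = 1·3 + 2·8 + 1·10 = 7
a_20 = 1·7 + 2·3 + 1·8 = 10
a_21 = 1·10 + 2·7 + 1·3 = 5
a_22 = 1·5 + 2·10 + 1·7 = 10
a_23 = 1·10 + 2·5 + 1·10 = 8
a_24 = 1·8 + 2·10 + 1·5 = 0
a_25 = 1·0 + 2·8 + 1·10 = 4
a_26 = 1·4 + 2·0 + 1·8 = 1
a_27 = 1·1 + 2·4 + 1·0 = 9
a_28 = 1·9 + 2·1 + 1·4 = 4
a_29 = 1·4 + 2·9 + 1·1 = 1
a_30 = 1·1 + 2·4 + 1·9 = 7
a_31 = 1·7 + 2·1 + 1·4 = 2
a_32 = 1·2 + 2·7 + 1·1 = 6
a_33 = 1·6 + 2·2 + 1·7 = 6
a_34 = 1·6 + 2·6 + 1·2 = 9
a_35 = 1·9 + 2·6 + 1·6 = 5
a_36 = 1·5 + 2·9 + 1·6 = 7
a_37 = 1·7 + 2·5 + 1·9 = 4
a_38 = 1·4 + 2·7 + 1·5 = 1
a_39 = 1·1 + 2·4 + 1·7 = 5
a_40 = 1·5 + 2·1 + 1·4 = 0
a_41 = 1·0 + 2·5 + 1·1 = 0
a_42 = 1·0 + 2·0 + 1·5 = 5
a_43 = 1·5 + 2·0 + 1·0 = 5
a_44 = 1·5 + 2·5 + 1·0 = 4
a_45 = 1·4 + 2·5 + 1·5 = 8
a_46 = 1·8 + 2·4 + 1·5 = 10
a_47 = 1·10 + 2·8 + 1·4 = 8
a_48 = 1·8 + 2·10 + 1·8 = 3
a_49 = 1·3 + 2·8 + 1·10 = 7
a_50 = 1·7 + 2·3 + 1·8 = 10
a_51 = 1·10 + 2·7 + 1·3 = 5
a_52 = 1·5 + 2·10 + 1·7 = 10
a_53 = 1·10 + 2·5 + 1·10 = 8
a_54 = 1·8 + 2·10 + 1·5 = 0
a_55 = 1·0 + 2·8 + 1·10 = 4
a_56 = 1·4 + 2·0 + 1·8 = 1
a_57 = 1·1 + 2·4 + 1·0 = 9
a_58 = 1·9 + 2·1 + 1·4 = 4
a_59 = 1·4 + 2·9 + 1·1 = 1
a_60 = 1·1 + 2·4 + 1·9 = 7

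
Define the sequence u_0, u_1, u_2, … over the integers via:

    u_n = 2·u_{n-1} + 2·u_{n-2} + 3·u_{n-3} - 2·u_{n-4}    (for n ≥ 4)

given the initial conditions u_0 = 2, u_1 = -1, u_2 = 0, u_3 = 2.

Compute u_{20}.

u_4 = 2·2 + 2·0 + 3·-1 + -2·2 = -3
u_5 = 2·-3 + 2·2 + 3·0 + -2·-1 = 0
u_6 = 2·0 + 2·-3 + 3·2 + -2·0 = 0
u_7 = 2·0 + 2·0 + 3·-3 + -2·2 = -13
u_8 = 2·-13 + 2·0 + 3·0 + -2·-3 = -20
u_9 = 2·-20 + 2·-13 + 3·0 + -2·0 = -66
u_10 = 2·-66 + 2·-20 + 3·-13 + -2·0 = -211
u_11 = 2·-211 + 2·-66 + 3·-20 + -2·-13 = -588
u_12 = 2·-588 + 2·-211 + 3·-66 + -2·-20 = -1756
u_13 = 2·-1756 + 2·-588 + 3·-211 + -2·-66 = -5189
u_14 = 2·-5189 + 2·-1756 + 3·-588 + -2·-211 = -15232
u_15 = 2·-15232 + 2·-5189 + 3·-1756 + -2·-588 = -44934
u_16 = 2·-44934 + 2·-15232 + 3·-5189 + -2·-1756 = -132387
u_17 = 2·-132387 + 2·-44934 + 3·-15232 + -2·-5189 = -389960
u_18 = 2·-389960 + 2·-132387 + 3·-44934 + -2·-15232 = -1149032
u_19 = 2·-1149032 + 2·-389960 + 3·-132387 + -2·-44934 = -3385277
u_20 = 2·-3385277 + 2·-1149032 + 3·-389960 + -2·-132387 = -9973724

-9973724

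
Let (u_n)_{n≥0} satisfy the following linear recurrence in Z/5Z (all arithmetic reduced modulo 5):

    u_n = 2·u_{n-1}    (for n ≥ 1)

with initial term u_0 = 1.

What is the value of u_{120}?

u_1 = 2·1 = 2
u_2 = 2·2 = 4
u_3 = 2·4 = 3
u_4 = 2·3 = 1
(u_4) = (1) = (u_0), so the sequence has period 4.
120 ≡ 0 (mod 4), hence u_120 = u_0 = 1.

1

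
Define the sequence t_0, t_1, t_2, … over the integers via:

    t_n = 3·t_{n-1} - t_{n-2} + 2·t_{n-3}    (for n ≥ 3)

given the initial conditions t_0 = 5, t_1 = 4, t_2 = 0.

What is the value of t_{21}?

1692004422

t_3 = 3·0 + -1·4 + 2·5 = 6
t_4 = 3·6 + -1·0 + 2·4 = 26
t_5 = 3·26 + -1·6 + 2·0 = 72
t_6 = 3·72 + -1·26 + 2·6 = 202
t_7 = 3·202 + -1·72 + 2·26 = 586
t_8 = 3·586 + -1·202 + 2·72 = 1700
t_9 = 3·1700 + -1·586 + 2·202 = 4918
t_10 = 3·4918 + -1·1700 + 2·586 = 14226
t_11 = 3·14226 + -1·4918 + 2·1700 = 41160
t_12 = 3·41160 + -1·14226 + 2·4918 = 119090
t_13 = 3·119090 + -1·41160 + 2·14226 = 344562
t_14 = 3·344562 + -1·119090 + 2·41160 = 996916
t_15 = 3·996916 + -1·344562 + 2·119090 = 2884366
t_16 = 3·2884366 + -1·996916 + 2·344562 = 8345306
t_17 = 3·8345306 + -1·2884366 + 2·996916 = 24145384
t_18 = 3·24145384 + -1·8345306 + 2·2884366 = 69859578
t_19 = 3·69859578 + -1·24145384 + 2·8345306 = 202123962
t_20 = 3·202123962 + -1·69859578 + 2·24145384 = 584803076
t_21 = 3·584803076 + -1·202123962 + 2·69859578 = 1692004422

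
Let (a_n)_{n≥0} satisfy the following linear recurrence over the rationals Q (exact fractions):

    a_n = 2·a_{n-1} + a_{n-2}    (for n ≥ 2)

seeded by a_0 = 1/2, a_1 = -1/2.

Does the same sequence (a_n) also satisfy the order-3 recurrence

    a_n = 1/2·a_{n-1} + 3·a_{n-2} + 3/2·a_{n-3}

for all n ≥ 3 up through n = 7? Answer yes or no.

no

Terms a_0..a_7: 1/2, -1/2, -1/2, -3/2, -7/2, -17/2, -41/2, -99/2
n=3: candidate gives -1, actual a_3 = -3/2 ✗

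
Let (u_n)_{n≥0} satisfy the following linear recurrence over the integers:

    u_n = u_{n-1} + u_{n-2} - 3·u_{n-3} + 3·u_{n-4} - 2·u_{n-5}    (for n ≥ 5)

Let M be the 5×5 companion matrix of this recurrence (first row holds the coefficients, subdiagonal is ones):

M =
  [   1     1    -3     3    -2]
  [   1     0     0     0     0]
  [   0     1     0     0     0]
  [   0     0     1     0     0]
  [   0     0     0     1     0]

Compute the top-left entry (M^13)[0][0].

-140

(M^13)[0][0] is the top entry after applying M 13 times to the unit state (1, 0, 0, 0, 0). Equivalently it is h_{17} for the auxiliary sequence (h_n) obeying the same recurrence with h_4 = 1 and h_i = 0 for 0 ≤ i < 4:
h_5 = 1·1 + 1·0 + -3·0 + 3·0 + -2·0 = 1
h_6 = 1·1 + 1·1 + -3·0 + 3·0 + -2·0 = 2
h_7 = 1·2 + 1·1 + -3·1 + 3·0 + -2·0 = 0
h_8 = 1·0 + 1·2 + -3·1 + 3·1 + -2·0 = 2
h_9 = 1·2 + 1·0 + -3·2 + 3·1 + -2·1 = -3
h_10 = 1·-3 + 1·2 + -3·0 + 3·2 + -2·1 = 3
h_11 = 1·3 + 1·-3 + -3·2 + 3·0 + -2·2 = -10
h_12 = 1·-10 + 1·3 + -3·-3 + 3·2 + -2·0 = 8
h_13 = 1·8 + 1·-10 + -3·3 + 3·-3 + -2·2 = -24
h_14 = 1·-24 + 1·8 + -3·-10 + 3·3 + -2·-3 = 29
h_15 = 1·29 + 1·-24 + -3·8 + 3·-10 + -2·3 = -55
h_16 = 1·-55 + 1·29 + -3·-24 + 3·8 + -2·-10 = 90
h_17 = 1·90 + 1·-55 + -3·29 + 3·-24 + -2·8 = -140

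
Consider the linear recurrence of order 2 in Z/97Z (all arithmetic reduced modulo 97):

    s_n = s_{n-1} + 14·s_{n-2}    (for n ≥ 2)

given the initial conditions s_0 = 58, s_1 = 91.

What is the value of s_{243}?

37

s_2 = 1·91 + 14·58 = 30
s_3 = 1·30 + 14·91 = 43
s_4 = 1·43 + 14·30 = 75
s_5 = 1·75 + 14·43 = 95
s_6 = 1·95 + 14·75 = 78
s_7 = 1·78 + 14·95 = 50
Continuing the recurrence:
  s_8 = 75;  s_9 = 96;  s_10 = 79;  s_11 = 65;  s_12 = 7;  s_13 = 44
  s_14 = 45;  s_15 = 79;  s_16 = 30;  s_17 = 69;  s_18 = 4;  s_19 = 0
  s_20 = 56;  s_21 = 56;  s_22 = 64;  s_23 = 72;  s_24 = 95;  s_25 = 36
  s_26 = 8;  s_27 = 27;  s_28 = 42;  s_29 = 32;  s_30 = 38;  s_31 = 1
  s_32 = 48;  s_33 = 62;  s_34 = 55;  s_35 = 50;  s_36 = 44;  s_37 = 65
  s_38 = 2;  s_39 = 39;  s_40 = 67;  s_41 = 31;  s_42 = 96;  s_43 = 45
  s_44 = 31;  s_45 = 79;  s_46 = 28;  s_47 = 67;  s_48 = 71;  s_49 = 39
  s_50 = 63;  s_51 = 27;  s_52 = 36;  s_53 = 26;  s_54 = 45;  s_55 = 21
  s_56 = 69;  s_57 = 72;  s_58 = 68;  s_59 = 9;  s_60 = 88;  s_61 = 20
  s_62 = 88;  s_63 = 77;  s_64 = 48;  s_65 = 59;  s_66 = 52;  s_67 = 5
  s_68 = 54;  s_69 = 27;  s_70 = 7;  s_71 = 94;  s_72 = 95;  s_73 = 53
  s_74 = 25;  s_75 = 88;  s_76 = 50;  s_77 = 21;  s_78 = 42;  s_79 = 45
  s_80 = 51;  s_81 = 2;  s_82 = 37;  s_83 = 65;  s_84 = 1;  s_85 = 38
  s_86 = 52;  s_87 = 2;  s_88 = 51;  s_89 = 79;  s_90 = 17;  s_91 = 56
  s_92 = 3;  s_93 = 11;  s_94 = 53;  s_95 = 13;  s_96 = 76;  s_97 = 64
  s_98 = 61;  s_99 = 84;  s_100 = 65;  s_101 = 77;  s_102 = 17;  s_103 = 28
  s_104 = 72;  s_105 = 76;  s_106 = 17;  s_107 = 14;  s_108 = 58;  s_109 = 60
  s_110 = 96;  s_111 = 63;  s_112 = 49;  s_113 = 58;  s_114 = 65;  s_115 = 4
  s_116 = 41;  s_117 = 0;  s_118 = 89;  s_119 = 89;  s_120 = 74;  s_121 = 59
  s_122 = 28;  s_123 = 78;  s_124 = 82;  s_125 = 10;  s_126 = 91;  s_127 = 37
  s_128 = 50;  s_129 = 83;  s_130 = 7;  s_131 = 5;  s_132 = 6;  s_133 = 76
  s_134 = 63;  s_135 = 60;  s_136 = 69;  s_137 = 36;  s_138 = 32;  s_139 = 51
  s_140 = 14;  s_141 = 49;  s_142 = 51;  s_143 = 58;  s_144 = 93;  s_145 = 32
  s_146 = 73;  s_147 = 36;  s_148 = 88;  s_149 = 10;  s_150 = 78;  s_151 = 24
  s_152 = 49;  s_153 = 94;  s_154 = 4;  s_155 = 59;  s_156 = 18;  s_157 = 68
  s_158 = 29;  s_159 = 11;  s_160 = 29;  s_161 = 86;  s_162 = 7;  s_163 = 47
  s_164 = 48;  s_165 = 27;  s_166 = 20;  s_167 = 10;  s_168 = 96;  s_169 = 42
  s_170 = 28;  s_171 = 34;  s_172 = 38;  s_173 = 29;  s_174 = 76;  s_175 = 94
  s_176 = 91;  s_177 = 49;  s_178 = 62;  s_179 = 69;  s_180 = 64;  s_181 = 60
  s_182 = 83;  s_183 = 50;  s_184 = 48;  s_185 = 69;  s_186 = 62;  s_187 = 58
  s_188 = 53;  s_189 = 89;  s_190 = 55;  s_191 = 40;  s_192 = 34;  s_193 = 12
  s_194 = 3;  s_195 = 74;  s_196 = 19;  s_197 = 85;  s_198 = 60;  s_199 = 86
  s_200 = 53;  s_201 = 93;  s_202 = 59;  s_203 = 3;  s_204 = 53;  s_205 = 95
  s_206 = 61;  s_207 = 33;  s_208 = 14;  s_209 = 88;  s_210 = 90;  s_211 = 61
  s_212 = 60;  s_213 = 41;  s_214 = 8;  s_215 = 0;  s_216 = 15;  s_217 = 15
  s_218 = 31;  s_219 = 47;  s_220 = 93;  s_221 = 72;  s_222 = 16;  s_223 = 54
  s_224 = 84;  s_225 = 64;  s_226 = 76;  s_227 = 2;  s_228 = 96;  s_229 = 27
  s_230 = 13;  s_231 = 3;  s_232 = 88;  s_233 = 33;  s_234 = 4;  s_235 = 78
  s_236 = 37;  s_237 = 62;  s_238 = 95;  s_239 = 90;  s_240 = 62;  s_241 = 61
s_242 = 1·61 + 14·62 = 56
s_243 = 1·56 + 14·61 = 37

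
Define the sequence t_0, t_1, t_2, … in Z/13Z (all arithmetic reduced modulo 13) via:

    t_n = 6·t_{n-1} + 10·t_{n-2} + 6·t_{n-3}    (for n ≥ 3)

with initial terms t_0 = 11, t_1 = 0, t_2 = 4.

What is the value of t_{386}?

t_3 = 6·4 + 10·0 + 6·11 = 12
t_4 = 6·12 + 10·4 + 6·0 = 8
t_5 = 6·8 + 10·12 + 6·4 = 10
t_6 = 6·10 + 10·8 + 6·12 = 4
t_7 = 6·4 + 10·10 + 6·8 = 3
t_8 = 6·3 + 10·4 + 6·10 = 1
Continuing the recurrence:
  t_9 = 8;  t_10 = 11;  t_11 = 9;  t_12 = 4;  t_13 = 11;  t_14 = 4
  t_15 = 2;  t_16 = 1;  t_17 = 11;  t_18 = 10;  t_19 = 7;  t_20 = 0
  t_21 = 0;  t_22 = 3;  t_23 = 5;  t_24 = 8;  t_25 = 12;  t_26 = 0
  t_27 = 12;  t_28 = 1;  t_29 = 9;  t_30 = 6;  t_31 = 2;  t_32 = 9
  t_33 = 6;  t_34 = 8;  t_35 = 6;  t_36 = 9;  t_37 = 6;  t_38 = 6
  t_39 = 7;  t_40 = 8;  t_41 = 11;  t_42 = 6;  t_43 = 12;  t_44 = 3
  t_45 = 5;  t_46 = 2;  t_47 = 2;  t_48 = 10;  t_49 = 1;  t_50 = 1
  t_51 = 11;  t_52 = 4;  t_53 = 10;  t_54 = 10;  t_55 = 2;  t_56 = 3
  t_57 = 7;  t_58 = 6;  t_59 = 7;  t_60 = 1;  t_61 = 8;  t_62 = 9
  t_63 = 10;  t_64 = 3;  t_65 = 3;  t_66 = 4;  t_67 = 7;  t_68 = 9
  t_69 = 5;  t_70 = 6;  t_71 = 10;  t_72 = 7;  t_73 = 9;  t_74 = 2
  t_75 = 1;  t_76 = 2;  t_77 = 8;  t_78 = 9;  t_79 = 3;  t_80 = 0
  t_81 = 6;  t_82 = 2;  t_83 = 7;  t_84 = 7;  t_85 = 7;  t_86 = 11
  t_87 = 9;  t_88 = 11;  t_89 = 1;  t_90 = 1;  t_91 = 4;  t_92 = 1
  t_93 = 0;  t_94 = 8;  t_95 = 2;  t_96 = 1;  t_97 = 9;  t_98 = 11
  t_99 = 6;  t_100 = 5;  t_101 = 0;  t_102 = 8;  t_103 = 0;  t_104 = 2
  t_105 = 8;  t_106 = 3;  t_107 = 6;  t_108 = 10;  t_109 = 8;  t_110 = 2
  t_111 = 9;  t_112 = 5;  t_113 = 2;  t_114 = 12;  t_115 = 5;  t_116 = 6
  t_117 = 2;  t_118 = 11;  t_119 = 5;  t_120 = 9;  t_121 = 1;  t_122 = 9
  t_123 = 1;  t_124 = 11;  t_125 = 0;  t_126 = 12;  t_127 = 8;  t_128 = 12
  t_129 = 3;  t_130 = 4;  t_131 = 9;  t_132 = 8;  t_133 = 6;  t_134 = 1
  t_135 = 10;  t_136 = 2;  t_137 = 1;  t_138 = 8;  t_139 = 5;  t_140 = 12
  t_141 = 1;  t_142 = 0;  t_143 = 4;  t_144 = 4;  t_145 = 12;  t_146 = 6
  t_147 = 11;  t_148 = 3;  t_149 = 8;  t_150 = 1;  t_151 = 0;  t_152 = 6
  t_153 = 3;  t_154 = 0;  t_155 = 1;  t_156 = 11;  t_157 = 11;  t_158 = 0
  t_159 = 7;  t_160 = 4;  t_161 = 3;  t_162 = 9;  t_163 = 4;  t_164 = 2
  t_165 = 2;  t_166 = 4;  t_167 = 4;  t_168 = 11;  t_169 = 0;  t_170 = 4
  t_171 = 12;  t_172 = 8;  t_173 = 10;  t_174 = 4;  t_175 = 3;  t_176 = 1
  t_177 = 8;  t_178 = 11;  t_179 = 9;  t_180 = 4;  t_181 = 11;  t_182 = 4
  t_183 = 2;  t_184 = 1;  t_185 = 11;  t_186 = 10;  t_187 = 7;  t_188 = 0
  t_189 = 0;  t_190 = 3;  t_191 = 5;  t_192 = 8;  t_193 = 12;  t_194 = 0
  t_195 = 12;  t_196 = 1;  t_197 = 9;  t_198 = 6;  t_199 = 2;  t_200 = 9
  t_201 = 6;  t_202 = 8;  t_203 = 6;  t_204 = 9;  t_205 = 6;  t_206 = 6
  t_207 = 7;  t_208 = 8;  t_209 = 11;  t_210 = 6;  t_211 = 12;  t_212 = 3
  t_213 = 5;  t_214 = 2;  t_215 = 2;  t_216 = 10;  t_217 = 1;  t_218 = 1
  t_219 = 11;  t_220 = 4;  t_221 = 10;  t_222 = 10;  t_223 = 2;  t_224 = 3
  t_225 = 7;  t_226 = 6;  t_227 = 7;  t_228 = 1;  t_229 = 8;  t_230 = 9
  t_231 = 10;  t_232 = 3;  t_233 = 3;  t_234 = 4;  t_235 = 7;  t_236 = 9
  t_237 = 5;  t_238 = 6;  t_239 = 10;  t_240 = 7;  t_241 = 9;  t_242 = 2
  t_243 = 1;  t_244 = 2;  t_245 = 8;  t_246 = 9;  t_247 = 3;  t_248 = 0
  t_249 = 6;  t_250 = 2;  t_251 = 7;  t_252 = 7;  t_253 = 7;  t_254 = 11
  t_255 = 9;  t_256 = 11;  t_257 = 1;  t_258 = 1;  t_259 = 4;  t_260 = 1
  t_261 = 0;  t_262 = 8;  t_263 = 2;  t_264 = 1;  t_265 = 9;  t_266 = 11
  t_267 = 6;  t_268 = 5;  t_269 = 0;  t_270 = 8;  t_271 = 0;  t_272 = 2
  t_273 = 8;  t_274 = 3;  t_275 = 6;  t_276 = 10;  t_277 = 8;  t_278 = 2
  t_279 = 9;  t_280 = 5;  t_281 = 2;  t_282 = 12;  t_283 = 5;  t_284 = 6
  t_285 = 2;  t_286 = 11;  t_287 = 5;  t_288 = 9;  t_289 = 1;  t_290 = 9
  t_291 = 1;  t_292 = 11;  t_293 = 0;  t_294 = 12;  t_295 = 8;  t_296 = 12
  t_297 = 3;  t_298 = 4;  t_299 = 9;  t_300 = 8;  t_301 = 6;  t_302 = 1
  t_303 = 10;  t_304 = 2;  t_305 = 1;  t_306 = 8;  t_307 = 5;  t_308 = 12
  t_309 = 1;  t_310 = 0;  t_311 = 4;  t_312 = 4;  t_313 = 12;  t_314 = 6
  t_315 = 11;  t_316 = 3;  t_317 = 8;  t_318 = 1;  t_319 = 0;  t_320 = 6
  t_321 = 3;  t_322 = 0;  t_323 = 1;  t_324 = 11;  t_325 = 11;  t_326 = 0
  t_327 = 7;  t_328 = 4;  t_329 = 3;  t_330 = 9;  t_331 = 4;  t_332 = 2
  t_333 = 2;  t_334 = 4;  t_335 = 4;  t_336 = 11;  t_337 = 0;  t_338 = 4
  t_339 = 12;  t_340 = 8;  t_341 = 10;  t_342 = 4;  t_343 = 3;  t_344 = 1
  t_345 = 8;  t_346 = 11;  t_347 = 9;  t_348 = 4;  t_349 = 11;  t_350 = 4
  t_351 = 2;  t_352 = 1;  t_353 = 11;  t_354 = 10;  t_355 = 7;  t_356 = 0
  t_357 = 0;  t_358 = 3;  t_359 = 5;  t_360 = 8;  t_361 = 12;  t_362 = 0
  t_363 = 12;  t_364 = 1;  t_365 = 9;  t_366 = 6;  t_367 = 2;  t_368 = 9
  t_369 = 6;  t_370 = 8;  t_371 = 6;  t_372 = 9;  t_373 = 6;  t_374 = 6
  t_375 = 7;  t_376 = 8;  t_377 = 11;  t_378 = 6;  t_379 = 12;  t_380 = 3
  t_381 = 5;  t_382 = 2;  t_383 = 2;  t_384 = 10
t_385 = 6·10 + 10·2 + 6·2 = 1
t_386 = 6·1 + 10·10 + 6·2 = 1

1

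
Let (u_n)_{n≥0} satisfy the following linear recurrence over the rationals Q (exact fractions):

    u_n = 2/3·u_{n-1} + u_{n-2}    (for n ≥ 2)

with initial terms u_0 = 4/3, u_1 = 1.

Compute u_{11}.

671167/19683

u_2 = 2/3·1 + 1·4/3 = 2
u_3 = 2/3·2 + 1·1 = 7/3
u_4 = 2/3·7/3 + 1·2 = 32/9
u_5 = 2/3·32/9 + 1·7/3 = 127/27
u_6 = 2/3·127/27 + 1·32/9 = 542/81
u_7 = 2/3·542/81 + 1·127/27 = 2227/243
u_8 = 2/3·2227/243 + 1·542/81 = 9332/729
u_9 = 2/3·9332/729 + 1·2227/243 = 38707/2187
u_10 = 2/3·38707/2187 + 1·9332/729 = 161402/6561
u_11 = 2/3·161402/6561 + 1·38707/2187 = 671167/19683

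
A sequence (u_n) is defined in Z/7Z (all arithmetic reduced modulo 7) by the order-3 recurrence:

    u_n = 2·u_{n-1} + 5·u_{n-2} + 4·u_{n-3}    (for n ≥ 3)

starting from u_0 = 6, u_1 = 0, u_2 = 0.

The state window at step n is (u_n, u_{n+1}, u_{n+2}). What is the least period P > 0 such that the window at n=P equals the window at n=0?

12

n=0: window = (6, 0, 0)
n=1: window = (0, 0, 3)
n=2: window = (0, 3, 6)
n=3: window = (3, 6, 6)
n=4: window = (6, 6, 5)
n=5: window = (6, 5, 1)
n=6: window = (5, 1, 2)
n=7: window = (1, 2, 1)
n=8: window = (2, 1, 2)
n=9: window = (1, 2, 3)
n=10: window = (2, 3, 6)
n=11: window = (3, 6, 0)
n=12: window = (6, 0, 0)
window at n=12 equals window at n=0 → period = 12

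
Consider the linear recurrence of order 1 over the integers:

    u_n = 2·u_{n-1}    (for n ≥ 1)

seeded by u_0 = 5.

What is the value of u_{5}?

160

u_1 = 2·5 = 10
u_2 = 2·10 = 20
u_3 = 2·20 = 40
u_4 = 2·40 = 80
u_5 = 2·80 = 160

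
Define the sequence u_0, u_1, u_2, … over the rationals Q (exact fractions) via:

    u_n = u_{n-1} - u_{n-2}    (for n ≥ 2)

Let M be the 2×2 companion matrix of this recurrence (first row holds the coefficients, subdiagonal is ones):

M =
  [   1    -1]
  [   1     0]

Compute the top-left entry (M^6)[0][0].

(M^6)[0][0] is the top entry after applying M 6 times to the unit state (1, 0). Equivalently it is h_{7} for the auxiliary sequence (h_n) obeying the same recurrence with h_1 = 1 and h_i = 0 for 0 ≤ i < 1:
h_2 = 1·1 + -1·0 = 1
h_3 = 1·1 + -1·1 = 0
h_4 = 1·0 + -1·1 = -1
h_5 = 1·-1 + -1·0 = -1
h_6 = 1·-1 + -1·-1 = 0
h_7 = 1·0 + -1·-1 = 1

1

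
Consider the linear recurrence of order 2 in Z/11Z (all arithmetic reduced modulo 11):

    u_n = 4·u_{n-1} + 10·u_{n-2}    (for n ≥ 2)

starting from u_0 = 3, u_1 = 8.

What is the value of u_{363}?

u_2 = 4·8 + 10·3 = 7
u_3 = 4·7 + 10·8 = 9
u_4 = 4·9 + 10·7 = 7
u_5 = 4·7 + 10·9 = 8
u_6 = 4·8 + 10·7 = 3
u_7 = 4·3 + 10·8 = 4
u_8 = 4·4 + 10·3 = 2
u_9 = 4·2 + 10·4 = 4
u_10 = 4·4 + 10·2 = 3
u_11 = 4·3 + 10·4 = 8
(u_10, u_11) = (3, 8) = (u_0, u_1), so the sequence has period 10.
363 ≡ 3 (mod 10), hence u_363 = u_3 = 9.

9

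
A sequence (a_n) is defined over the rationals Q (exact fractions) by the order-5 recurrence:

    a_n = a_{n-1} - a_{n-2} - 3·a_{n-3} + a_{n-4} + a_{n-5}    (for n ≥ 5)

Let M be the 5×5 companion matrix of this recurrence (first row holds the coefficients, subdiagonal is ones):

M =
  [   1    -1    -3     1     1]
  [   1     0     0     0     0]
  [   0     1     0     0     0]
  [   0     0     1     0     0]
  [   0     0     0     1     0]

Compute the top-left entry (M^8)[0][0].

4

(M^8)[0][0] is the top entry after applying M 8 times to the unit state (1, 0, 0, 0, 0). Equivalently it is h_{12} for the auxiliary sequence (h_n) obeying the same recurrence with h_4 = 1 and h_i = 0 for 0 ≤ i < 4:
h_5 = 1·1 + -1·0 + -3·0 + 1·0 + 1·0 = 1
h_6 = 1·1 + -1·1 + -3·0 + 1·0 + 1·0 = 0
h_7 = 1·0 + -1·1 + -3·1 + 1·0 + 1·0 = -4
h_8 = 1·-4 + -1·0 + -3·1 + 1·1 + 1·0 = -6
h_9 = 1·-6 + -1·-4 + -3·0 + 1·1 + 1·1 = 0
h_10 = 1·0 + -1·-6 + -3·-4 + 1·0 + 1·1 = 19
h_11 = 1·19 + -1·0 + -3·-6 + 1·-4 + 1·0 = 33
h_12 = 1·33 + -1·19 + -3·0 + 1·-6 + 1·-4 = 4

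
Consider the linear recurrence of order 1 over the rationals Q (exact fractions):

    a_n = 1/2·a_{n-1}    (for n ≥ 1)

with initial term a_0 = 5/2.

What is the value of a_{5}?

5/64

a_1 = 1/2·5/2 = 5/4
a_2 = 1/2·5/4 = 5/8
a_3 = 1/2·5/8 = 5/16
a_4 = 1/2·5/16 = 5/32
a_5 = 1/2·5/32 = 5/64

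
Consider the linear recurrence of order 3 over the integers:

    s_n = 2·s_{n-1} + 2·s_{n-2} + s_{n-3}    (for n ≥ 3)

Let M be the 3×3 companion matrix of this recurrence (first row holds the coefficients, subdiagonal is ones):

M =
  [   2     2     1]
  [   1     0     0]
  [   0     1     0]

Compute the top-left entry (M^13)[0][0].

(M^13)[0][0] is the top entry after applying M 13 times to the unit state (1, 0, 0). Equivalently it is h_{15} for the auxiliary sequence (h_n) obeying the same recurrence with h_2 = 1 and h_i = 0 for 0 ≤ i < 2:
h_3 = 2·1 + 2·0 + 1·0 = 2
h_4 = 2·2 + 2·1 + 1·0 = 6
h_5 = 2·6 + 2·2 + 1·1 = 17
h_6 = 2·17 + 2·6 + 1·2 = 48
h_7 = 2·48 + 2·17 + 1·6 = 136
h_8 = 2·136 + 2·48 + 1·17 = 385
h_9 = 2·385 + 2·136 + 1·48 = 1090
h_10 = 2·1090 + 2·385 + 1·136 = 3086
h_11 = 2·3086 + 2·1090 + 1·385 = 8737
h_12 = 2·8737 + 2·3086 + 1·1090 = 24736
h_13 = 2·24736 + 2·8737 + 1·3086 = 70032
h_14 = 2·70032 + 2·24736 + 1·8737 = 198273
h_15 = 2·198273 + 2·70032 + 1·24736 = 561346

561346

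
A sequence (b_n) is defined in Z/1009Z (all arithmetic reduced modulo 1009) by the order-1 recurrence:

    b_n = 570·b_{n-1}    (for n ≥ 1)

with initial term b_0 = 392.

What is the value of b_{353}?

b_1 = 570·392 = 451
b_2 = 570·451 = 784
b_3 = 570·784 = 902
b_4 = 570·902 = 559
b_5 = 570·559 = 795
b_6 = 570·795 = 109
Continuing the recurrence:
  b_7 = 581;  b_8 = 218;  b_9 = 153;  b_10 = 436;  b_11 = 306;  b_12 = 872
  b_13 = 612;  b_14 = 735;  b_15 = 215;  b_16 = 461;  b_17 = 430;  b_18 = 922
  b_19 = 860;  b_20 = 835;  b_21 = 711;  b_22 = 661;  b_23 = 413;  b_24 = 313
  b_25 = 826;  b_26 = 626;  b_27 = 643;  b_28 = 243;  b_29 = 277;  b_30 = 486
  b_31 = 554;  b_32 = 972;  b_33 = 99;  b_34 = 935;  b_35 = 198;  b_36 = 861
  b_37 = 396;  b_38 = 713;  b_39 = 792;  b_40 = 417;  b_41 = 575;  b_42 = 834
  b_43 = 141;  b_44 = 659;  b_45 = 282;  b_46 = 309;  b_47 = 564;  b_48 = 618
  b_49 = 119;  b_50 = 227;  b_51 = 238;  b_52 = 454;  b_53 = 476;  b_54 = 908
  b_55 = 952;  b_56 = 807;  b_57 = 895;  b_58 = 605;  b_59 = 781;  b_60 = 201
  b_61 = 553;  b_62 = 402;  b_63 = 97;  b_64 = 804;  b_65 = 194;  b_66 = 599
  b_67 = 388;  b_68 = 189;  b_69 = 776;  b_70 = 378;  b_71 = 543;  b_72 = 756
  b_73 = 77;  b_74 = 503;  b_75 = 154;  b_76 = 1006;  b_77 = 308;  b_78 = 1003
  b_79 = 616;  b_80 = 997;  b_81 = 223;  b_82 = 985;  b_83 = 446;  b_84 = 961
  b_85 = 892;  b_86 = 913;  b_87 = 775;  b_88 = 817;  b_89 = 541;  b_90 = 625
  b_91 = 73;  b_92 = 241;  b_93 = 146;  b_94 = 482;  b_95 = 292;  b_96 = 964
  b_97 = 584;  b_98 = 919;  b_99 = 159;  b_100 = 829;  b_101 = 318;  b_102 = 649
  b_103 = 636;  b_104 = 289;  b_105 = 263;  b_106 = 578;  b_107 = 526;  b_108 = 147
  b_109 = 43;  b_110 = 294;  b_111 = 86;  b_112 = 588;  b_113 = 172;  b_114 = 167
  b_115 = 344;  b_116 = 334;  b_117 = 688;  b_118 = 668;  b_119 = 367;  b_120 = 327
  b_121 = 734;  b_122 = 654;  b_123 = 459;  b_124 = 299;  b_125 = 918;  b_126 = 598
  b_127 = 827;  b_128 = 187;  b_129 = 645;  b_130 = 374;  b_131 = 281;  b_132 = 748
  b_133 = 562;  b_134 = 487;  b_135 = 115;  b_136 = 974;  b_137 = 230;  b_138 = 939
  b_139 = 460;  b_140 = 869;  b_141 = 920;  b_142 = 729;  b_143 = 831;  b_144 = 449
  b_145 = 653;  b_146 = 898;  b_147 = 297;  b_148 = 787;  b_149 = 594;  b_150 = 565
  b_151 = 179;  b_152 = 121;  b_153 = 358;  b_154 = 242;  b_155 = 716;  b_156 = 484
  b_157 = 423;  b_158 = 968;  b_159 = 846;  b_160 = 927;  b_161 = 683;  b_162 = 845
  b_163 = 357;  b_164 = 681;  b_165 = 714;  b_166 = 353;  b_167 = 419;  b_168 = 706
  b_169 = 838;  b_170 = 403;  b_171 = 667;  b_172 = 806;  b_173 = 325;  b_174 = 603
  b_175 = 650;  b_176 = 197;  b_177 = 291;  b_178 = 394;  b_179 = 582;  b_180 = 788
  b_181 = 155;  b_182 = 567;  b_183 = 310;  b_184 = 125;  b_185 = 620;  b_186 = 250
  b_187 = 231;  b_188 = 500;  b_189 = 462;  b_190 = 1000;  b_191 = 924;  b_192 = 991
  b_193 = 839;  b_194 = 973;  b_195 = 669;  b_196 = 937;  b_197 = 329;  b_198 = 865
  b_199 = 658;  b_200 = 721;  b_201 = 307;  b_202 = 433;  b_203 = 614;  b_204 = 866
  b_205 = 219;  b_206 = 723;  b_207 = 438;  b_208 = 437;  b_209 = 876;  b_210 = 874
  b_211 = 743;  b_212 = 739;  b_213 = 477;  b_214 = 469;  b_215 = 954;  b_216 = 938
  b_217 = 899;  b_218 = 867;  b_219 = 789;  b_220 = 725;  b_221 = 569;  b_222 = 441
  b_223 = 129;  b_224 = 882;  b_225 = 258;  b_226 = 755;  b_227 = 516;  b_228 = 501
  b_229 = 23;  b_230 = 1002;  b_231 = 46;  b_232 = 995;  b_233 = 92;  b_234 = 981
  b_235 = 184;  b_236 = 953;  b_237 = 368;  b_238 = 897;  b_239 = 736;  b_240 = 785
  b_241 = 463;  b_242 = 561;  b_243 = 926;  b_244 = 113;  b_245 = 843;  b_246 = 226
  b_247 = 677;  b_248 = 452;  b_249 = 345;  b_250 = 904;  b_251 = 690;  b_252 = 799
  b_253 = 371;  b_254 = 589;  b_255 = 742;  b_256 = 169;  b_257 = 475;  b_258 = 338
  b_259 = 950;  b_260 = 676;  b_261 = 891;  b_262 = 343;  b_263 = 773;  b_264 = 686
  b_265 = 537;  b_266 = 363;  b_267 = 65;  b_268 = 726;  b_269 = 130;  b_270 = 443
  b_271 = 260;  b_272 = 886;  b_273 = 520;  b_274 = 763;  b_275 = 31;  b_276 = 517
  b_277 = 62;  b_278 = 25;  b_279 = 124;  b_280 = 50;  b_281 = 248;  b_282 = 100
  b_283 = 496;  b_284 = 200;  b_285 = 992;  b_286 = 400;  b_287 = 975;  b_288 = 800
  b_289 = 941;  b_290 = 591;  b_291 = 873;  b_292 = 173;  b_293 = 737;  b_294 = 346
  b_295 = 465;  b_296 = 692;  b_297 = 930;  b_298 = 375;  b_299 = 851;  b_300 = 750
  b_301 = 693;  b_302 = 491;  b_303 = 377;  b_304 = 982;  b_305 = 754;  b_306 = 955
  b_307 = 499;  b_308 = 901;  b_309 = 998;  b_310 = 793;  b_311 = 987;  b_312 = 577
  b_313 = 965;  b_314 = 145;  b_315 = 921;  b_316 = 290;  b_317 = 833;  b_318 = 580
  b_319 = 657;  b_320 = 151;  b_321 = 305;  b_322 = 302;  b_323 = 610;  b_324 = 604
  b_325 = 211;  b_326 = 199;  b_327 = 422;  b_328 = 398;  b_329 = 844;  b_330 = 796
  b_331 = 679;  b_332 = 583;  b_333 = 349;  b_334 = 157;  b_335 = 698;  b_336 = 314
  b_337 = 387;  b_338 = 628;  b_339 = 774;  b_340 = 247;  b_341 = 539;  b_342 = 494
  b_343 = 69;  b_344 = 988;  b_345 = 138;  b_346 = 967;  b_347 = 276;  b_348 = 925
  b_349 = 552;  b_350 = 841;  b_351 = 95
b_352 = 570·95 = 673
b_353 = 570·673 = 190

190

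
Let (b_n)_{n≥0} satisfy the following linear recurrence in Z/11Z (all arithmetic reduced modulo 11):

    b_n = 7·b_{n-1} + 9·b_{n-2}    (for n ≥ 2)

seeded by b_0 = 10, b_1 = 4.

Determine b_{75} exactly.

3

b_2 = 7·4 + 9·10 = 8
b_3 = 7·8 + 9·4 = 4
b_4 = 7·4 + 9·8 = 1
b_5 = 7·1 + 9·4 = 10
b_6 = 7·10 + 9·1 = 2
b_7 = 7·2 + 9·10 = 5
b_8 = 7·5 + 9·2 = 9
b_9 = 7·9 + 9·5 = 9
b_10 = 7·9 + 9·9 = 1
b_11 = 7·1 + 9·9 = 0
b_12 = 7·0 + 9·1 = 9
b_13 = 7·9 + 9·0 = 8
b_14 = 7·8 + 9·9 = 5
b_15 = 7·5 + 9·8 = 8
b_16 = 7·8 + 9·5 = 2
b_17 = 7·2 + 9·8 = 9
b_18 = 7·9 + 9·2 = 4
b_19 = 7·4 + 9·9 = 10
b_20 = 7·10 + 9·4 = 7
b_21 = 7·7 + 9·10 = 7
b_22 = 7·7 + 9·7 = 2
b_23 = 7·2 + 9·7 = 0
b_24 = 7·0 + 9·2 = 7
b_25 = 7·7 + 9·0 = 5
b_26 = 7·5 + 9·7 = 10
b_27 = 7·10 + 9·5 = 5
b_28 = 7·5 + 9·10 = 4
b_29 = 7·4 + 9·5 = 7
b_30 = 7·7 + 9·4 = 8
b_31 = 7·8 + 9·7 = 9
b_32 = 7·9 + 9·8 = 3
b_33 = 7·3 + 9·9 = 3
b_34 = 7·3 + 9·3 = 4
b_35 = 7·4 + 9·3 = 0
b_36 = 7·0 + 9·4 = 3
b_37 = 7·3 + 9·0 = 10
b_38 = 7·10 + 9·3 = 9
b_39 = 7·9 + 9·10 = 10
b_40 = 7·10 + 9·9 = 8
b_41 = 7·8 + 9·10 = 3
b_42 = 7·3 + 9·8 = 5
b_43 = 7·5 + 9·3 = 7
b_44 = 7·7 + 9·5 = 6
b_45 = 7·6 + 9·7 = 6
b_46 = 7·6 + 9·6 = 8
b_47 = 7·8 + 9·6 = 0
b_48 = 7·0 + 9·8 = 6
b_49 = 7·6 + 9·0 = 9
b_50 = 7·9 + 9·6 = 7
b_51 = 7·7 + 9·9 = 9
b_52 = 7·9 + 9·7 = 5
b_53 = 7·5 + 9·9 = 6
b_54 = 7·6 + 9·5 = 10
b_55 = 7·10 + 9·6 = 3
b_56 = 7·3 + 9·10 = 1
b_57 = 7·1 + 9·3 = 1
b_58 = 7·1 + 9·1 = 5
b_59 = 7·5 + 9·1 = 0
b_60 = 7·0 + 9·5 = 1
b_61 = 7·1 + 9·0 = 7
b_62 = 7·7 + 9·1 = 3
b_63 = 7·3 + 9·7 = 7
b_64 = 7·7 + 9·3 = 10
b_65 = 7·10 + 9·7 = 1
b_66 = 7·1 + 9·10 = 9
b_67 = 7·9 + 9·1 = 6
b_68 = 7·6 + 9·9 = 2
b_69 = 7·2 + 9·6 = 2
b_70 = 7·2 + 9·2 = 10
b_71 = 7·10 + 9·2 = 0
b_72 = 7·0 + 9·10 = 2
b_73 = 7·2 + 9·0 = 3
b_74 = 7·3 + 9·2 = 6
b_75 = 7·6 + 9·3 = 3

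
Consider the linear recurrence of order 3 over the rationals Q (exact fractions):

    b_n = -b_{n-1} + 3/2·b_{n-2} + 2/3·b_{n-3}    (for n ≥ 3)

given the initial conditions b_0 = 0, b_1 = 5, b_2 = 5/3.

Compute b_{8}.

b_3 = -1·5/3 + 3/2·5 + 2/3·0 = 35/6
b_4 = -1·35/6 + 3/2·5/3 + 2/3·5 = 0
b_5 = -1·0 + 3/2·35/6 + 2/3·5/3 = 355/36
b_6 = -1·355/36 + 3/2·0 + 2/3·35/6 = -215/36
b_7 = -1·-215/36 + 3/2·355/36 + 2/3·0 = 1495/72
b_8 = -1·1495/72 + 3/2·-215/36 + 2/3·355/36 = -625/27

-625/27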